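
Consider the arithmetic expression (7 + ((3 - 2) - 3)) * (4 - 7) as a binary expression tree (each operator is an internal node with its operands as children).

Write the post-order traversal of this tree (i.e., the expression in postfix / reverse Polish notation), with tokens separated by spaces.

7 3 2 - 3 - + 4 7 - *

Post-order on an expression tree gives postfix notation: for each operator, emit left operand, right operand, then the operator.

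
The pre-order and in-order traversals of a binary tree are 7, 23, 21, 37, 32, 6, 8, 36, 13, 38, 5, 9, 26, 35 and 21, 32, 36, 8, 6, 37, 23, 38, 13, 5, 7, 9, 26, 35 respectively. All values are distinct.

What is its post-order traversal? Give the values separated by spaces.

The first element of pre-order is the root; it splits in-order into left and right subtrees.
Root 7: left subtree has 10 nodes {21, 32, 36, 8, 6, 37, 23, 38, 13, 5}, right has 3 {9, 26, 35}.
  Root 23: left subtree has 6 nodes {21, 32, 36, 8, 6, 37}, right has 3 {38, 13, 5}.
    Root 21: left subtree has 0 nodes { }, right has 5 {32, 36, 8, 6, 37}.
      Root 37: left subtree has 4 nodes {32, 36, 8, 6}, right has 0 { }.
        Root 32: left subtree has 0 nodes { }, right has 3 {36, 8, 6}.
          Root 6: left subtree has 2 nodes {36, 8}, right has 0 { }.
            Root 8: left subtree has 1 node {36}, right has 0 { }.
    Root 13: left subtree has 1 node {38}, right has 1 {5}.
  Root 9: left subtree has 0 nodes { }, right has 2 {26, 35}.
    Root 26: left subtree has 0 nodes { }, right has 1 {35}.

36 8 6 32 37 21 38 5 13 23 35 26 9 7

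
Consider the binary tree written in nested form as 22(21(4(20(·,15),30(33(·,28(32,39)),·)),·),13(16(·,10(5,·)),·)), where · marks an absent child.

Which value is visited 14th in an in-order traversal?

In-order visits the left subtree, then the node, then the right subtree.
At 22: go left to 21.
  At 21: go left to 4.
    At 4: go left to 20.
      At 20: no left child.
      Visit 20.
      At 20: go right to 15.
        15 is a leaf — visit 15.
    Visit 4.
    At 4: go right to 30.
      At 30: go left to 33.
        At 33: no left child.
        Visit 33.
        At 33: go right to 28.
          At 28: go left to 32.
            32 is a leaf — visit 32.
          Visit 28.
          At 28: go right to 39.
            39 is a leaf — visit 39.
      Visit 30.
      At 30: no right child.
  Visit 21.
  At 21: no right child.
Visit 22.
At 22: go right to 13.
  At 13: go left to 16.
    At 16: no left child.
    Visit 16.
    At 16: go right to 10.
      At 10: go left to 5.
        5 is a leaf — visit 5.
      Visit 10.
      At 10: no right child.
  Visit 13.
  At 13: no right child.
Full in-order sequence: 20, 15, 4, 33, 32, 28, 39, 30, 21, 22, 16, 5, 10, 13.

13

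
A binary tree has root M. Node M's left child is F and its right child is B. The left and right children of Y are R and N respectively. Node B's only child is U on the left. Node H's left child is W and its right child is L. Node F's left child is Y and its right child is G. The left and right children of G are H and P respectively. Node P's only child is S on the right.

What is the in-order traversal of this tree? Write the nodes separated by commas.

R, Y, N, F, W, H, L, G, P, S, M, U, B

In-order visits the left subtree, then the node, then the right subtree.
At M: go left to F.
  At F: go left to Y.
    At Y: go left to R.
      R is a leaf — visit R.
    Visit Y.
    At Y: go right to N.
      N is a leaf — visit N.
  Visit F.
  At F: go right to G.
    At G: go left to H.
      At H: go left to W.
        W is a leaf — visit W.
      Visit H.
      At H: go right to L.
        L is a leaf — visit L.
    Visit G.
    At G: go right to P.
      At P: no left child.
      Visit P.
      At P: go right to S.
        S is a leaf — visit S.
Visit M.
At M: go right to B.
  At B: go left to U.
    U is a leaf — visit U.
  Visit B.
  At B: no right child.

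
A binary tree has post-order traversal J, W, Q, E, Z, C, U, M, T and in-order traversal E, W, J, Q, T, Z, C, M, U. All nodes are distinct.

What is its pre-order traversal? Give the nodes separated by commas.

The last element of post-order is the root; it splits in-order into left and right subtrees.
Root T: left subtree has 4 nodes {E, W, J, Q}, right has 4 {Z, C, M, U}.
  Root E: left subtree has 0 nodes { }, right has 3 {W, J, Q}.
    Root Q: left subtree has 2 nodes {W, J}, right has 0 { }.
      Root W: left subtree has 0 nodes { }, right has 1 {J}.
  Root M: left subtree has 2 nodes {Z, C}, right has 1 {U}.
    Root C: left subtree has 1 node {Z}, right has 0 { }.

T, E, Q, W, J, M, C, Z, U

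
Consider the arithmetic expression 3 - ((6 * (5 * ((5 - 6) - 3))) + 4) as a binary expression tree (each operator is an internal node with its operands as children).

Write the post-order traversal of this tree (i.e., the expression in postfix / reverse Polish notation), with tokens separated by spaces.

Post-order on an expression tree gives postfix notation: for each operator, emit left operand, right operand, then the operator.

3 6 5 5 6 - 3 - * * 4 + -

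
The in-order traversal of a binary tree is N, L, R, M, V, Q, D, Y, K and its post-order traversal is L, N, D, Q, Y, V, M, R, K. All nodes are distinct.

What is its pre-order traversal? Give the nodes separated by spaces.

K R N L M V Y Q D

The last element of post-order is the root; it splits in-order into left and right subtrees.
Root K: left subtree has 8 nodes {N, L, R, M, V, Q, D, Y}, right has 0 { }.
  Root R: left subtree has 2 nodes {N, L}, right has 5 {M, V, Q, D, Y}.
    Root N: left subtree has 0 nodes { }, right has 1 {L}.
    Root M: left subtree has 0 nodes { }, right has 4 {V, Q, D, Y}.
      Root V: left subtree has 0 nodes { }, right has 3 {Q, D, Y}.
        Root Y: left subtree has 2 nodes {Q, D}, right has 0 { }.
          Root Q: left subtree has 0 nodes { }, right has 1 {D}.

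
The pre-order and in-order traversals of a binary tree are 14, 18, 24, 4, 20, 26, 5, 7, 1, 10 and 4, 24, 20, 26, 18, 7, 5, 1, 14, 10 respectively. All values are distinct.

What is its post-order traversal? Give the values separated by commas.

4, 26, 20, 24, 7, 1, 5, 18, 10, 14

The first element of pre-order is the root; it splits in-order into left and right subtrees.
Root 14: left subtree has 8 nodes {4, 24, 20, 26, 18, 7, 5, 1}, right has 1 {10}.
  Root 18: left subtree has 4 nodes {4, 24, 20, 26}, right has 3 {7, 5, 1}.
    Root 24: left subtree has 1 node {4}, right has 2 {20, 26}.
      Root 20: left subtree has 0 nodes { }, right has 1 {26}.
    Root 5: left subtree has 1 node {7}, right has 1 {1}.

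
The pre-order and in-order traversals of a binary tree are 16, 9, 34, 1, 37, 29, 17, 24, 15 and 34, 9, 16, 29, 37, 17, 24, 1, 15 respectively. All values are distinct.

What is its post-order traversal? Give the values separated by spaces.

The first element of pre-order is the root; it splits in-order into left and right subtrees.
Root 16: left subtree has 2 nodes {34, 9}, right has 6 {29, 37, 17, 24, 1, 15}.
  Root 9: left subtree has 1 node {34}, right has 0 { }.
  Root 1: left subtree has 4 nodes {29, 37, 17, 24}, right has 1 {15}.
    Root 37: left subtree has 1 node {29}, right has 2 {17, 24}.
      Root 17: left subtree has 0 nodes { }, right has 1 {24}.

34 9 29 24 17 37 15 1 16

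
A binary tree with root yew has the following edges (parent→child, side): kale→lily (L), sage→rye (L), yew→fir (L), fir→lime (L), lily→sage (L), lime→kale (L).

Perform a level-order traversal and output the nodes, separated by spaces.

Level-order visits nodes level by level from the root, left to right within each level.
Level 0: yew
Level 1: fir
Level 2: lime
Level 3: kale
Level 4: lily
Level 5: sage
Level 6: rye

yew fir lime kale lily sage rye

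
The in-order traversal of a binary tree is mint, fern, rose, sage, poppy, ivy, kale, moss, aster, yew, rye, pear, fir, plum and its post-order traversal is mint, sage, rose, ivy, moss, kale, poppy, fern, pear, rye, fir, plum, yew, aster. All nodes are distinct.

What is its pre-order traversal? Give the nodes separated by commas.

aster, fern, mint, poppy, rose, sage, kale, ivy, moss, yew, plum, fir, rye, pear

The last element of post-order is the root; it splits in-order into left and right subtrees.
Root aster: left subtree has 8 nodes {mint, fern, rose, sage, poppy, ivy, kale, moss}, right has 5 {yew, rye, pear, fir, plum}.
  Root fern: left subtree has 1 node {mint}, right has 6 {rose, sage, poppy, ivy, kale, moss}.
    Root poppy: left subtree has 2 nodes {rose, sage}, right has 3 {ivy, kale, moss}.
      Root rose: left subtree has 0 nodes { }, right has 1 {sage}.
      Root kale: left subtree has 1 node {ivy}, right has 1 {moss}.
  Root yew: left subtree has 0 nodes { }, right has 4 {rye, pear, fir, plum}.
    Root plum: left subtree has 3 nodes {rye, pear, fir}, right has 0 { }.
      Root fir: left subtree has 2 nodes {rye, pear}, right has 0 { }.
        Root rye: left subtree has 0 nodes { }, right has 1 {pear}.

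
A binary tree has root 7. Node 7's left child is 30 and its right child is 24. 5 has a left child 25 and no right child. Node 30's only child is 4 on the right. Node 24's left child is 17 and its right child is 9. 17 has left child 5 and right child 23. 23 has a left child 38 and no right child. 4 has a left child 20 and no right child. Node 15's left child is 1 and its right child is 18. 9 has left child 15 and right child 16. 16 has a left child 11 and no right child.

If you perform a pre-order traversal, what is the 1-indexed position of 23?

Pre-order visits the node, then its left subtree, then its right subtree.
Visit 7.
At 7: go left to 30.
  Visit 30.
  At 30: no left child.
  At 30: go right to 4.
    Visit 4.
    At 4: go left to 20.
      20 is a leaf — visit 20.
    At 4: no right child.
At 7: go right to 24.
  Visit 24.
  At 24: go left to 17.
    Visit 17.
    At 17: go left to 5.
      Visit 5.
      At 5: go left to 25.
        25 is a leaf — visit 25.
      At 5: no right child.
    At 17: go right to 23.
      Visit 23.
      At 23: go left to 38.
        38 is a leaf — visit 38.
      At 23: no right child.
  At 24: go right to 9.
    Visit 9.
    At 9: go left to 15.
      Visit 15.
      At 15: go left to 1.
        1 is a leaf — visit 1.
      At 15: go right to 18.
        18 is a leaf — visit 18.
    At 9: go right to 16.
      Visit 16.
      At 16: go left to 11.
        11 is a leaf — visit 11.
      At 16: no right child.
Full pre-order sequence: 7, 30, 4, 20, 24, 17, 5, 25, 23, 38, 9, 15, 1, 18, 16, 11.

9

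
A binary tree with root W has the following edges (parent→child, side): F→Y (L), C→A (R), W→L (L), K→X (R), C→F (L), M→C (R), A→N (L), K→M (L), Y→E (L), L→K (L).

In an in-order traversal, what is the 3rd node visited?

Y

In-order visits the left subtree, then the node, then the right subtree.
At W: go left to L.
  At L: go left to K.
    At K: go left to M.
      At M: no left child.
      Visit M.
      At M: go right to C.
        At C: go left to F.
          At F: go left to Y.
            At Y: go left to E.
              E is a leaf — visit E.
            Visit Y.
            At Y: no right child.
          Visit F.
          At F: no right child.
        Visit C.
        At C: go right to A.
          At A: go left to N.
            N is a leaf — visit N.
          Visit A.
          At A: no right child.
    Visit K.
    At K: go right to X.
      X is a leaf — visit X.
  Visit L.
  At L: no right child.
Visit W.
At W: no right child.
Full in-order sequence: M, E, Y, F, C, N, A, K, X, L, W.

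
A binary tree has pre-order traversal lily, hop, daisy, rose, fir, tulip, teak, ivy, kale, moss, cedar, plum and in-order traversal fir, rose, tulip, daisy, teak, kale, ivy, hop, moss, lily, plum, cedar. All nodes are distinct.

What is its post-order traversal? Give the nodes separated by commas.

The first element of pre-order is the root; it splits in-order into left and right subtrees.
Root lily: left subtree has 9 nodes {fir, rose, tulip, daisy, teak, kale, ivy, hop, moss}, right has 2 {plum, cedar}.
  Root hop: left subtree has 7 nodes {fir, rose, tulip, daisy, teak, kale, ivy}, right has 1 {moss}.
    Root daisy: left subtree has 3 nodes {fir, rose, tulip}, right has 3 {teak, kale, ivy}.
      Root rose: left subtree has 1 node {fir}, right has 1 {tulip}.
      Root teak: left subtree has 0 nodes { }, right has 2 {kale, ivy}.
        Root ivy: left subtree has 1 node {kale}, right has 0 { }.
  Root cedar: left subtree has 1 node {plum}, right has 0 { }.

fir, tulip, rose, kale, ivy, teak, daisy, moss, hop, plum, cedar, lily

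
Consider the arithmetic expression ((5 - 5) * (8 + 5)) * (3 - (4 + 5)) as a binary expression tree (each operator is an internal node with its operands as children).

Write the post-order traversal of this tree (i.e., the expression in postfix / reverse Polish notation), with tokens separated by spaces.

Post-order on an expression tree gives postfix notation: for each operator, emit left operand, right operand, then the operator.

5 5 - 8 5 + * 3 4 5 + - *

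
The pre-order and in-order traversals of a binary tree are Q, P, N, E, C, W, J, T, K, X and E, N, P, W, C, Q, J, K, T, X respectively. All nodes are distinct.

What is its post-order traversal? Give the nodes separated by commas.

E, N, W, C, P, K, X, T, J, Q

The first element of pre-order is the root; it splits in-order into left and right subtrees.
Root Q: left subtree has 5 nodes {E, N, P, W, C}, right has 4 {J, K, T, X}.
  Root P: left subtree has 2 nodes {E, N}, right has 2 {W, C}.
    Root N: left subtree has 1 node {E}, right has 0 { }.
    Root C: left subtree has 1 node {W}, right has 0 { }.
  Root J: left subtree has 0 nodes { }, right has 3 {K, T, X}.
    Root T: left subtree has 1 node {K}, right has 1 {X}.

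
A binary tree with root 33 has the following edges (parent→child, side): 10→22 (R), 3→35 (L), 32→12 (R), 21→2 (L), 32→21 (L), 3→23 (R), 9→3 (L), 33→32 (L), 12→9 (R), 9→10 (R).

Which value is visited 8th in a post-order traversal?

9

Post-order visits the left subtree, then the right subtree, then the node.
At 33: go left to 32.
  At 32: go left to 21.
    At 21: go left to 2.
      2 is a leaf — visit 2.
    At 21: no right child.
    Visit 21.
  At 32: go right to 12.
    At 12: no left child.
    At 12: go right to 9.
      At 9: go left to 3.
        At 3: go left to 35.
          35 is a leaf — visit 35.
        At 3: go right to 23.
          23 is a leaf — visit 23.
        Visit 3.
      At 9: go right to 10.
        At 10: no left child.
        At 10: go right to 22.
          22 is a leaf — visit 22.
        Visit 10.
      Visit 9.
    Visit 12.
  Visit 32.
At 33: no right child.
Visit 33.
Full post-order sequence: 2, 21, 35, 23, 3, 22, 10, 9, 12, 32, 33.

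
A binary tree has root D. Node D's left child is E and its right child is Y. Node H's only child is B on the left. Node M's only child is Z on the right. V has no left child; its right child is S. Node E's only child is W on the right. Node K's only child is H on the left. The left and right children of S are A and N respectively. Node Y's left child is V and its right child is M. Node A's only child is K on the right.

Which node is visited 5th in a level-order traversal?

V

Level-order visits nodes level by level from the root, left to right within each level.
Level 0: D
Level 1: E, Y
Level 2: W, V, M
Level 3: S, Z
Level 4: A, N
Level 5: K
Level 6: H
Level 7: B
Full level-order sequence: D, E, Y, W, V, M, S, Z, A, N, K, H, B.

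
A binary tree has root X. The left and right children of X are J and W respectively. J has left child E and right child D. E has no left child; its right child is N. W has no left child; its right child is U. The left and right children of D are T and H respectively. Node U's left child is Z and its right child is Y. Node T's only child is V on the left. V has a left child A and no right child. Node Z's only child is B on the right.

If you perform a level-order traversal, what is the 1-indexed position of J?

2

Level-order visits nodes level by level from the root, left to right within each level.
Level 0: X
Level 1: J, W
Level 2: E, D, U
Level 3: N, T, H, Z, Y
Level 4: V, B
Level 5: A
Full level-order sequence: X, J, W, E, D, U, N, T, H, Z, Y, V, B, A.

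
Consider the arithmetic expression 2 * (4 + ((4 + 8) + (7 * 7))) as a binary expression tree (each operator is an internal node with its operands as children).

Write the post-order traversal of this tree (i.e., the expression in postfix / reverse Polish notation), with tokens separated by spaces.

2 4 4 8 + 7 7 * + + *

Post-order on an expression tree gives postfix notation: for each operator, emit left operand, right operand, then the operator.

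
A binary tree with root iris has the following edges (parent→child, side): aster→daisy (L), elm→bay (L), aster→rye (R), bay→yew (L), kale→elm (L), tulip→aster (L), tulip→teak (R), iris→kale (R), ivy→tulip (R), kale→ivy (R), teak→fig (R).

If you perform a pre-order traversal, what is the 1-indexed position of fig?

Pre-order visits the node, then its left subtree, then its right subtree.
Visit iris.
At iris: no left child.
At iris: go right to kale.
  Visit kale.
  At kale: go left to elm.
    Visit elm.
    At elm: go left to bay.
      Visit bay.
      At bay: go left to yew.
        yew is a leaf — visit yew.
      At bay: no right child.
    At elm: no right child.
  At kale: go right to ivy.
    Visit ivy.
    At ivy: no left child.
    At ivy: go right to tulip.
      Visit tulip.
      At tulip: go left to aster.
        Visit aster.
        At aster: go left to daisy.
          daisy is a leaf — visit daisy.
        At aster: go right to rye.
          rye is a leaf — visit rye.
      At tulip: go right to teak.
        Visit teak.
        At teak: no left child.
        At teak: go right to fig.
          fig is a leaf — visit fig.
Full pre-order sequence: iris, kale, elm, bay, yew, ivy, tulip, aster, daisy, rye, teak, fig.

12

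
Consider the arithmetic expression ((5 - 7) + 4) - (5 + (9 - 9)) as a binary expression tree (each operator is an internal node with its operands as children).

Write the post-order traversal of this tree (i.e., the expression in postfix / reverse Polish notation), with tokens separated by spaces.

5 7 - 4 + 5 9 9 - + -

Post-order on an expression tree gives postfix notation: for each operator, emit left operand, right operand, then the operator.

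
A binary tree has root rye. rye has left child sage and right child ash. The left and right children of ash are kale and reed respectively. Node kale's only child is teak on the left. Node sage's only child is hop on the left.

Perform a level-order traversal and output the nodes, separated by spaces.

rye sage ash hop kale reed teak

Level-order visits nodes level by level from the root, left to right within each level.
Level 0: rye
Level 1: sage, ash
Level 2: hop, kale, reed
Level 3: teak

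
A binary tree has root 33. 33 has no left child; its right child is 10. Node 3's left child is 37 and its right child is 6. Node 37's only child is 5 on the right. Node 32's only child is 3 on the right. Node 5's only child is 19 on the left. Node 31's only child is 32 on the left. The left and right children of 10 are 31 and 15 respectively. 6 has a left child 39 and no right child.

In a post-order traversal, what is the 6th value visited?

3

Post-order visits the left subtree, then the right subtree, then the node.
At 33: no left child.
At 33: go right to 10.
  At 10: go left to 31.
    At 31: go left to 32.
      At 32: no left child.
      At 32: go right to 3.
        At 3: go left to 37.
          At 37: no left child.
          At 37: go right to 5.
            At 5: go left to 19.
              19 is a leaf — visit 19.
            At 5: no right child.
            Visit 5.
          Visit 37.
        At 3: go right to 6.
          At 6: go left to 39.
            39 is a leaf — visit 39.
          At 6: no right child.
          Visit 6.
        Visit 3.
      Visit 32.
    At 31: no right child.
    Visit 31.
  At 10: go right to 15.
    15 is a leaf — visit 15.
  Visit 10.
Visit 33.
Full post-order sequence: 19, 5, 37, 39, 6, 3, 32, 31, 15, 10, 33.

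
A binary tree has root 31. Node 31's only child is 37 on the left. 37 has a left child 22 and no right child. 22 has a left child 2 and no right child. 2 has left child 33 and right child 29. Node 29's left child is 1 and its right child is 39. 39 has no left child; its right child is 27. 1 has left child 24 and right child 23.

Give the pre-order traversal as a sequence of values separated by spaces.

Pre-order visits the node, then its left subtree, then its right subtree.
Visit 31.
At 31: go left to 37.
  Visit 37.
  At 37: go left to 22.
    Visit 22.
    At 22: go left to 2.
      Visit 2.
      At 2: go left to 33.
        33 is a leaf — visit 33.
      At 2: go right to 29.
        Visit 29.
        At 29: go left to 1.
          Visit 1.
          At 1: go left to 24.
            24 is a leaf — visit 24.
          At 1: go right to 23.
            23 is a leaf — visit 23.
        At 29: go right to 39.
          Visit 39.
          At 39: no left child.
          At 39: go right to 27.
            27 is a leaf — visit 27.
    At 22: no right child.
  At 37: no right child.
At 31: no right child.

31 37 22 2 33 29 1 24 23 39 27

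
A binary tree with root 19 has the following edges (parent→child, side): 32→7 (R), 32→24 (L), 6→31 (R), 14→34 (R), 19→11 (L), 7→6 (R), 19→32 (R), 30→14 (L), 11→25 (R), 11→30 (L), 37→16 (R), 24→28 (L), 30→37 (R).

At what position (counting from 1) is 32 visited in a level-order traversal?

Level-order visits nodes level by level from the root, left to right within each level.
Level 0: 19
Level 1: 11, 32
Level 2: 30, 25, 24, 7
Level 3: 14, 37, 28, 6
Level 4: 34, 16, 31
Full level-order sequence: 19, 11, 32, 30, 25, 24, 7, 14, 37, 28, 6, 34, 16, 31.

3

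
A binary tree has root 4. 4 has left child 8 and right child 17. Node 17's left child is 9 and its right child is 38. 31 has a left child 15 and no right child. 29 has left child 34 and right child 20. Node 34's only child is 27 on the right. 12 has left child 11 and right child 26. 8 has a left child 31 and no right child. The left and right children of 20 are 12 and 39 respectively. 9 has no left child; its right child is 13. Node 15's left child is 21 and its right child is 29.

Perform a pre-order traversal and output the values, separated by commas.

Pre-order visits the node, then its left subtree, then its right subtree.
Visit 4.
At 4: go left to 8.
  Visit 8.
  At 8: go left to 31.
    Visit 31.
    At 31: go left to 15.
      Visit 15.
      At 15: go left to 21.
        21 is a leaf — visit 21.
      At 15: go right to 29.
        Visit 29.
        At 29: go left to 34.
          Visit 34.
          At 34: no left child.
          At 34: go right to 27.
            27 is a leaf — visit 27.
        At 29: go right to 20.
          Visit 20.
          At 20: go left to 12.
            Visit 12.
            At 12: go left to 11.
              11 is a leaf — visit 11.
            At 12: go right to 26.
              26 is a leaf — visit 26.
          At 20: go right to 39.
            39 is a leaf — visit 39.
    At 31: no right child.
  At 8: no right child.
At 4: go right to 17.
  Visit 17.
  At 17: go left to 9.
    Visit 9.
    At 9: no left child.
    At 9: go right to 13.
      13 is a leaf — visit 13.
  At 17: go right to 38.
    38 is a leaf — visit 38.

4, 8, 31, 15, 21, 29, 34, 27, 20, 12, 11, 26, 39, 17, 9, 13, 38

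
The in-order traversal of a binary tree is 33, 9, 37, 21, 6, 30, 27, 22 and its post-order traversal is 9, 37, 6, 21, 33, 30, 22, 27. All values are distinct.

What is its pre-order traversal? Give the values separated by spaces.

The last element of post-order is the root; it splits in-order into left and right subtrees.
Root 27: left subtree has 6 nodes {33, 9, 37, 21, 6, 30}, right has 1 {22}.
  Root 30: left subtree has 5 nodes {33, 9, 37, 21, 6}, right has 0 { }.
    Root 33: left subtree has 0 nodes { }, right has 4 {9, 37, 21, 6}.
      Root 21: left subtree has 2 nodes {9, 37}, right has 1 {6}.
        Root 37: left subtree has 1 node {9}, right has 0 { }.

27 30 33 21 37 9 6 22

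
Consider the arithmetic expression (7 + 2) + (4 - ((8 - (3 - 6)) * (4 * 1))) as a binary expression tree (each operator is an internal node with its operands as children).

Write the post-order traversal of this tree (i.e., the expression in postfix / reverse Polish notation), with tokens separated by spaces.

Post-order on an expression tree gives postfix notation: for each operator, emit left operand, right operand, then the operator.

7 2 + 4 8 3 6 - - 4 1 * * - +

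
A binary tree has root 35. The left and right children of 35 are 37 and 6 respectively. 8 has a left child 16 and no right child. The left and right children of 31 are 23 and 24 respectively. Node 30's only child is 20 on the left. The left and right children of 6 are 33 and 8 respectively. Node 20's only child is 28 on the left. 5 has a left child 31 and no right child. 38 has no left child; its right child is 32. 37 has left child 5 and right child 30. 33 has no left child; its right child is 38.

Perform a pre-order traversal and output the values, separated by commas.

35, 37, 5, 31, 23, 24, 30, 20, 28, 6, 33, 38, 32, 8, 16

Pre-order visits the node, then its left subtree, then its right subtree.
Visit 35.
At 35: go left to 37.
  Visit 37.
  At 37: go left to 5.
    Visit 5.
    At 5: go left to 31.
      Visit 31.
      At 31: go left to 23.
        23 is a leaf — visit 23.
      At 31: go right to 24.
        24 is a leaf — visit 24.
    At 5: no right child.
  At 37: go right to 30.
    Visit 30.
    At 30: go left to 20.
      Visit 20.
      At 20: go left to 28.
        28 is a leaf — visit 28.
      At 20: no right child.
    At 30: no right child.
At 35: go right to 6.
  Visit 6.
  At 6: go left to 33.
    Visit 33.
    At 33: no left child.
    At 33: go right to 38.
      Visit 38.
      At 38: no left child.
      At 38: go right to 32.
        32 is a leaf — visit 32.
  At 6: go right to 8.
    Visit 8.
    At 8: go left to 16.
      16 is a leaf — visit 16.
    At 8: no right child.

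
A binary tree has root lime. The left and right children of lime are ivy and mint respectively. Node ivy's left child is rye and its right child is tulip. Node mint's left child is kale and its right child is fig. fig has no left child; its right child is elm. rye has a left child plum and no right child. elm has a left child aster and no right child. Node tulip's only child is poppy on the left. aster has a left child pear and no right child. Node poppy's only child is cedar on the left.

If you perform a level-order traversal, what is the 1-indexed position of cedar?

11

Level-order visits nodes level by level from the root, left to right within each level.
Level 0: lime
Level 1: ivy, mint
Level 2: rye, tulip, kale, fig
Level 3: plum, poppy, elm
Level 4: cedar, aster
Level 5: pear
Full level-order sequence: lime, ivy, mint, rye, tulip, kale, fig, plum, poppy, elm, cedar, aster, pear.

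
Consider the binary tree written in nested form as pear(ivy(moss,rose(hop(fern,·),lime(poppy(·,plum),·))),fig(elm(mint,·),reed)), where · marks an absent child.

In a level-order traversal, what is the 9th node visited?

Level-order visits nodes level by level from the root, left to right within each level.
Level 0: pear
Level 1: ivy, fig
Level 2: moss, rose, elm, reed
Level 3: hop, lime, mint
Level 4: fern, poppy
Level 5: plum
Full level-order sequence: pear, ivy, fig, moss, rose, elm, reed, hop, lime, mint, fern, poppy, plum.

lime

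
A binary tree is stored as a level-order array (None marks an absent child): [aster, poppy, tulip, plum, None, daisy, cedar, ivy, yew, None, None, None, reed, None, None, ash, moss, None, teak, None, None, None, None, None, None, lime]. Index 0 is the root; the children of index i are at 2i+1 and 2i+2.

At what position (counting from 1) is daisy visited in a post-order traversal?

Post-order visits the left subtree, then the right subtree, then the node.
At aster: go left to poppy.
  At poppy: go left to plum.
    At plum: go left to ivy.
      At ivy: go left to ash.
        ash is a leaf — visit ash.
      At ivy: go right to moss.
        moss is a leaf — visit moss.
      Visit ivy.
    At plum: go right to yew.
      At yew: no left child.
      At yew: go right to teak.
        teak is a leaf — visit teak.
      Visit yew.
    Visit plum.
  At poppy: no right child.
  Visit poppy.
At aster: go right to tulip.
  At tulip: go left to daisy.
    At daisy: no left child.
    At daisy: go right to reed.
      At reed: go left to lime.
        lime is a leaf — visit lime.
      At reed: no right child.
      Visit reed.
    Visit daisy.
  At tulip: go right to cedar.
    cedar is a leaf — visit cedar.
  Visit tulip.
Visit aster.
Full post-order sequence: ash, moss, ivy, teak, yew, plum, poppy, lime, reed, daisy, cedar, tulip, aster.

10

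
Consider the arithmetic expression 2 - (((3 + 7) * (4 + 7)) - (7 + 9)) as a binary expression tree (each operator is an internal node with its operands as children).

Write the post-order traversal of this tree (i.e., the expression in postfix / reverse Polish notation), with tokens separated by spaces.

Post-order on an expression tree gives postfix notation: for each operator, emit left operand, right operand, then the operator.

2 3 7 + 4 7 + * 7 9 + - -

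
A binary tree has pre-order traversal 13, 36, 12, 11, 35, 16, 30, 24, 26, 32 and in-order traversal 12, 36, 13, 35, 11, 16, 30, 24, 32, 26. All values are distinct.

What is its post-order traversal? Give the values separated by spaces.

The first element of pre-order is the root; it splits in-order into left and right subtrees.
Root 13: left subtree has 2 nodes {12, 36}, right has 7 {35, 11, 16, 30, 24, 32, 26}.
  Root 36: left subtree has 1 node {12}, right has 0 { }.
  Root 11: left subtree has 1 node {35}, right has 5 {16, 30, 24, 32, 26}.
    Root 16: left subtree has 0 nodes { }, right has 4 {30, 24, 32, 26}.
      Root 30: left subtree has 0 nodes { }, right has 3 {24, 32, 26}.
        Root 24: left subtree has 0 nodes { }, right has 2 {32, 26}.
          Root 26: left subtree has 1 node {32}, right has 0 { }.

12 36 35 32 26 24 30 16 11 13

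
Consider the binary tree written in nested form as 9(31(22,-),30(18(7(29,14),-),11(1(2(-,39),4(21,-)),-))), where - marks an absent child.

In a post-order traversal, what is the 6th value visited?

Post-order visits the left subtree, then the right subtree, then the node.
At 9: go left to 31.
  At 31: go left to 22.
    22 is a leaf — visit 22.
  At 31: no right child.
  Visit 31.
At 9: go right to 30.
  At 30: go left to 18.
    At 18: go left to 7.
      At 7: go left to 29.
        29 is a leaf — visit 29.
      At 7: go right to 14.
        14 is a leaf — visit 14.
      Visit 7.
    At 18: no right child.
    Visit 18.
  At 30: go right to 11.
    At 11: go left to 1.
      At 1: go left to 2.
        At 2: no left child.
        At 2: go right to 39.
          39 is a leaf — visit 39.
        Visit 2.
      At 1: go right to 4.
        At 4: go left to 21.
          21 is a leaf — visit 21.
        At 4: no right child.
        Visit 4.
      Visit 1.
    At 11: no right child.
    Visit 11.
  Visit 30.
Visit 9.
Full post-order sequence: 22, 31, 29, 14, 7, 18, 39, 2, 21, 4, 1, 11, 30, 9.

18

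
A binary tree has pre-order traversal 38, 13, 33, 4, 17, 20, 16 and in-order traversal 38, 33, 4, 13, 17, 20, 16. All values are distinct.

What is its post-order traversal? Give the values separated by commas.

4, 33, 16, 20, 17, 13, 38

The first element of pre-order is the root; it splits in-order into left and right subtrees.
Root 38: left subtree has 0 nodes { }, right has 6 {33, 4, 13, 17, 20, 16}.
  Root 13: left subtree has 2 nodes {33, 4}, right has 3 {17, 20, 16}.
    Root 33: left subtree has 0 nodes { }, right has 1 {4}.
    Root 17: left subtree has 0 nodes { }, right has 2 {20, 16}.
      Root 20: left subtree has 0 nodes { }, right has 1 {16}.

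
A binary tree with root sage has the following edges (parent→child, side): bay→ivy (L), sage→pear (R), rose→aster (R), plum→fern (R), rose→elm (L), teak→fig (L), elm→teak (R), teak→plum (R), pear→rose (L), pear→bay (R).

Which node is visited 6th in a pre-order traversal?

Pre-order visits the node, then its left subtree, then its right subtree.
Visit sage.
At sage: no left child.
At sage: go right to pear.
  Visit pear.
  At pear: go left to rose.
    Visit rose.
    At rose: go left to elm.
      Visit elm.
      At elm: no left child.
      At elm: go right to teak.
        Visit teak.
        At teak: go left to fig.
          fig is a leaf — visit fig.
        At teak: go right to plum.
          Visit plum.
          At plum: no left child.
          At plum: go right to fern.
            fern is a leaf — visit fern.
    At rose: go right to aster.
      aster is a leaf — visit aster.
  At pear: go right to bay.
    Visit bay.
    At bay: go left to ivy.
      ivy is a leaf — visit ivy.
    At bay: no right child.
Full pre-order sequence: sage, pear, rose, elm, teak, fig, plum, fern, aster, bay, ivy.

fig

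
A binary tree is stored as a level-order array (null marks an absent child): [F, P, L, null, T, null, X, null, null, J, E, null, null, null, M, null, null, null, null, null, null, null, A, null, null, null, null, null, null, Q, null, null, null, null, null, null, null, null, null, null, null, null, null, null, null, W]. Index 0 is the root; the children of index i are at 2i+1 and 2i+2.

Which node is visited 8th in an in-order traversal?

L

In-order visits the left subtree, then the node, then the right subtree.
At F: go left to P.
  At P: no left child.
  Visit P.
  At P: go right to T.
    At T: go left to J.
      J is a leaf — visit J.
    Visit T.
    At T: go right to E.
      At E: no left child.
      Visit E.
      At E: go right to A.
        At A: go left to W.
          W is a leaf — visit W.
        Visit A.
        At A: no right child.
Visit F.
At F: go right to L.
  At L: no left child.
  Visit L.
  At L: go right to X.
    At X: no left child.
    Visit X.
    At X: go right to M.
      At M: go left to Q.
        Q is a leaf — visit Q.
      Visit M.
      At M: no right child.
Full in-order sequence: P, J, T, E, W, A, F, L, X, Q, M.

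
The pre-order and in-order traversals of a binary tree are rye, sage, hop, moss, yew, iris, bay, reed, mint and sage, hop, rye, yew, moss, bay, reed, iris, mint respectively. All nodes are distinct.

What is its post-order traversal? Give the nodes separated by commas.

hop, sage, yew, reed, bay, mint, iris, moss, rye

The first element of pre-order is the root; it splits in-order into left and right subtrees.
Root rye: left subtree has 2 nodes {sage, hop}, right has 6 {yew, moss, bay, reed, iris, mint}.
  Root sage: left subtree has 0 nodes { }, right has 1 {hop}.
  Root moss: left subtree has 1 node {yew}, right has 4 {bay, reed, iris, mint}.
    Root iris: left subtree has 2 nodes {bay, reed}, right has 1 {mint}.
      Root bay: left subtree has 0 nodes { }, right has 1 {reed}.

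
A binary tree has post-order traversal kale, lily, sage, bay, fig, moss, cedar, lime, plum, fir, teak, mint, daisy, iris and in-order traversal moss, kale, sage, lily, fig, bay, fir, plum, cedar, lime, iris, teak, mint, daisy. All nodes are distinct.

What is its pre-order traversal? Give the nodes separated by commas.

The last element of post-order is the root; it splits in-order into left and right subtrees.
Root iris: left subtree has 10 nodes {moss, kale, sage, lily, fig, bay, fir, plum, cedar, lime}, right has 3 {teak, mint, daisy}.
  Root fir: left subtree has 6 nodes {moss, kale, sage, lily, fig, bay}, right has 3 {plum, cedar, lime}.
    Root moss: left subtree has 0 nodes { }, right has 5 {kale, sage, lily, fig, bay}.
      Root fig: left subtree has 3 nodes {kale, sage, lily}, right has 1 {bay}.
        Root sage: left subtree has 1 node {kale}, right has 1 {lily}.
    Root plum: left subtree has 0 nodes { }, right has 2 {cedar, lime}.
      Root lime: left subtree has 1 node {cedar}, right has 0 { }.
  Root daisy: left subtree has 2 nodes {teak, mint}, right has 0 { }.
    Root mint: left subtree has 1 node {teak}, right has 0 { }.

iris, fir, moss, fig, sage, kale, lily, bay, plum, lime, cedar, daisy, mint, teak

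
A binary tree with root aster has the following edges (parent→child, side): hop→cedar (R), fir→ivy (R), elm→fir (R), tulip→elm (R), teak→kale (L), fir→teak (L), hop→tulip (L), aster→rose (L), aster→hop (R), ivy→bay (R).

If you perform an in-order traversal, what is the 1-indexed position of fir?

7

In-order visits the left subtree, then the node, then the right subtree.
At aster: go left to rose.
  rose is a leaf — visit rose.
Visit aster.
At aster: go right to hop.
  At hop: go left to tulip.
    At tulip: no left child.
    Visit tulip.
    At tulip: go right to elm.
      At elm: no left child.
      Visit elm.
      At elm: go right to fir.
        At fir: go left to teak.
          At teak: go left to kale.
            kale is a leaf — visit kale.
          Visit teak.
          At teak: no right child.
        Visit fir.
        At fir: go right to ivy.
          At ivy: no left child.
          Visit ivy.
          At ivy: go right to bay.
            bay is a leaf — visit bay.
  Visit hop.
  At hop: go right to cedar.
    cedar is a leaf — visit cedar.
Full in-order sequence: rose, aster, tulip, elm, kale, teak, fir, ivy, bay, hop, cedar.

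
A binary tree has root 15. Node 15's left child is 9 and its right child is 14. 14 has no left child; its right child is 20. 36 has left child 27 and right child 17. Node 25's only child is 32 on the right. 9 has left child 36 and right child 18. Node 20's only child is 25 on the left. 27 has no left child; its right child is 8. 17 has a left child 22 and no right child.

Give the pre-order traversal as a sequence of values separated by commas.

Pre-order visits the node, then its left subtree, then its right subtree.
Visit 15.
At 15: go left to 9.
  Visit 9.
  At 9: go left to 36.
    Visit 36.
    At 36: go left to 27.
      Visit 27.
      At 27: no left child.
      At 27: go right to 8.
        8 is a leaf — visit 8.
    At 36: go right to 17.
      Visit 17.
      At 17: go left to 22.
        22 is a leaf — visit 22.
      At 17: no right child.
  At 9: go right to 18.
    18 is a leaf — visit 18.
At 15: go right to 14.
  Visit 14.
  At 14: no left child.
  At 14: go right to 20.
    Visit 20.
    At 20: go left to 25.
      Visit 25.
      At 25: no left child.
      At 25: go right to 32.
        32 is a leaf — visit 32.
    At 20: no right child.

15, 9, 36, 27, 8, 17, 22, 18, 14, 20, 25, 32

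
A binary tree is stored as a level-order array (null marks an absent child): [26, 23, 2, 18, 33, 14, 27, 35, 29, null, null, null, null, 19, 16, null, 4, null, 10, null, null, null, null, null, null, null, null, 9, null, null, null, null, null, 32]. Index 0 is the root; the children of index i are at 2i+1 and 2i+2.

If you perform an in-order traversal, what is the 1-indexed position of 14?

10

In-order visits the left subtree, then the node, then the right subtree.
At 26: go left to 23.
  At 23: go left to 18.
    At 18: go left to 35.
      At 35: no left child.
      Visit 35.
      At 35: go right to 4.
        At 4: go left to 32.
          32 is a leaf — visit 32.
        Visit 4.
        At 4: no right child.
    Visit 18.
    At 18: go right to 29.
      At 29: no left child.
      Visit 29.
      At 29: go right to 10.
        10 is a leaf — visit 10.
  Visit 23.
  At 23: go right to 33.
    33 is a leaf — visit 33.
Visit 26.
At 26: go right to 2.
  At 2: go left to 14.
    14 is a leaf — visit 14.
  Visit 2.
  At 2: go right to 27.
    At 27: go left to 19.
      At 19: go left to 9.
        9 is a leaf — visit 9.
      Visit 19.
      At 19: no right child.
    Visit 27.
    At 27: go right to 16.
      16 is a leaf — visit 16.
Full in-order sequence: 35, 32, 4, 18, 29, 10, 23, 33, 26, 14, 2, 9, 19, 27, 16.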